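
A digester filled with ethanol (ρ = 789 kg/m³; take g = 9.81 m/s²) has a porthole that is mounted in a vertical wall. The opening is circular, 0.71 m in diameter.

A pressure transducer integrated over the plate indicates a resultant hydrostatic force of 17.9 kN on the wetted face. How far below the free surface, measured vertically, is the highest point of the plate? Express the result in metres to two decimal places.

d_top ≈ 5.49 m

γ = ρg = 789 × 9.81 / 1000 = 7.74009 kN/m³.
A = π(0.355)² = 0.395919 m².
From F = γ·h_c·A, the centroid depth is h_c = 17.9/(7.74009 × 0.395919) = 5.84118 m.
The centroid is at the centre, 0.355 m below the top of the plate, so the highest point sits at h_top = 5.84118 − 0.355 = 5.48618 m below the surface.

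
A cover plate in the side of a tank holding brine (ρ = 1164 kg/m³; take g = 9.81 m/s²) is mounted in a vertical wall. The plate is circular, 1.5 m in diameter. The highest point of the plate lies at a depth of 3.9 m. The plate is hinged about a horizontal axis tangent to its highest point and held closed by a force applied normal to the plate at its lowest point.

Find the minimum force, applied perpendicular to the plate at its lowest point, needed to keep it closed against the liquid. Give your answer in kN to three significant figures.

γ = ρg = 1164 × 9.81 / 1000 = 11.41884 kN/m³.
The centroid is at the centre, 0.75 m below the top of the plate, so the centroid depth is h_c = 3.9 + 0.75 = 4.65 m.
A = π(0.75)² = 1.76715 m².
Resultant F = γ·h_c·A = 11.41884 × 4.65 × 1.76715 = 93.8314 kN.
I_c = πr⁴/4 = π × 0.75⁴/4 = 0.248505 m⁴.
Centre of pressure: y_p = y_c + I_c/(y_c·A) = 4.65 + 0.248505/(4.65 × 1.76715) = 4.65 + 0.0302419 = 4.68024 m along the plane.
The resultant acts 0.75 + 0.0302419 = 0.780242 m (along the plate) below the hinge at the top edge, so the moment about the hinge is M = F × 0.780242 = 93.8314 × 0.780242 = 73.2112 kN·m.
A normal force at the bottom, 1.5 m from the hinge, must supply this moment: P = 73.2112/1.5 = 48.8075 kN.

P ≈ 48.8 kN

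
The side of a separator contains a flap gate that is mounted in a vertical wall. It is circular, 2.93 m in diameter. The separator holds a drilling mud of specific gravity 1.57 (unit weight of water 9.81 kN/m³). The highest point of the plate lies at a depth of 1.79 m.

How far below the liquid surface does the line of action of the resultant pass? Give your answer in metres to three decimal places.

h_p = 3.420 m

γ = 1.57 × 9.81 = 15.4017 kN/m³.
The centroid is at the centre, 1.465 m below the top of the plate, so the centroid depth is h_c = 1.79 + 1.465 = 3.255 m.
A = π(1.465)² = 6.74256 m².
Resultant F = γ·h_c·A = 15.4017 × 3.255 × 6.74256 = 338.022 kN.
I_c = πr⁴/4 = π × 1.465⁴/4 = 3.61777 m⁴.
Centre of pressure: y_p = y_c + I_c/(y_c·A) = 3.255 + 3.61777/(3.255 × 6.74256) = 3.255 + 0.164841 = 3.41984 m along the plane.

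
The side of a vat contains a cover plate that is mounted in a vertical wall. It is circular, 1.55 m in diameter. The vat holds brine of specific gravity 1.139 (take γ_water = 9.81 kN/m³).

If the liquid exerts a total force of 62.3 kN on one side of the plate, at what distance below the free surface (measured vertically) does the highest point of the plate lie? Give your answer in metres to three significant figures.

γ = 1.139 × 9.81 = 11.17359 kN/m³.
A = π(0.775)² = 1.88692 m².
From F = γ·h_c·A, the centroid depth is h_c = 62.3/(11.17359 × 1.88692) = 2.95489 m.
The centroid is at the centre, 0.775 m below the top of the plate, so the highest point sits at h_top = 2.95489 − 0.775 = 2.17989 m below the surface.

d_top ≈ 2.18 m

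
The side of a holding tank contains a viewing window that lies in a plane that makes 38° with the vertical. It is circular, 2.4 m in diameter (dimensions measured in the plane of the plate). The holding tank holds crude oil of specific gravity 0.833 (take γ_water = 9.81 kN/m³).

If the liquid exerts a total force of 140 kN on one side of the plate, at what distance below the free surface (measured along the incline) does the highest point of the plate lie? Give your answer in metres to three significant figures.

y_top ≈ 3.61 m

γ = 0.833 × 9.81 = 8.17173 kN/m³.
A = π(1.2)² = 4.52389 m².
From F = γ·h_c·A, the centroid depth is h_c = 140/(8.17173 × 4.52389) = 3.78706 m.
The plate makes 38° with the vertical, i.e. θ = 90° − 38° = 52° to the horizontal. Measuring y along the incline from the free-surface line, vertical depth h = y·sinθ with sinθ = 0.788011.
Along the incline, y_c = h_c/sinθ = 3.78706/0.788011 = 4.80585 m.
The centroid is at the centre, 1.2 m below the top of the plate, so the highest point sits at y_top = 4.80585 − 1.2 = 3.60585 m along the incline.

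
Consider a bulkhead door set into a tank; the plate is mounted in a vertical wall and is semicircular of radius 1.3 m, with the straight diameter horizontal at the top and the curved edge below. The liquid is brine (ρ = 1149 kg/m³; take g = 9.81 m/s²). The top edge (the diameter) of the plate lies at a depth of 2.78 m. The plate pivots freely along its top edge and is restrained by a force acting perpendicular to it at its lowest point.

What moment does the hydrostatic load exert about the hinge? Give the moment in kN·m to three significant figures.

γ = ρg = 1149 × 9.81 / 1000 = 11.27169 kN/m³.
The centroid of a semicircle lies 4r/(3π) = 0.551737 m from the diameter, here below the top edge, so the centroid depth is h_c = 2.78 + 0.551737 = 3.33174 m.
A = πr²/2 = π × 1.3²/2 = 2.65465 m².
Resultant F = γ·h_c·A = 11.27169 × 3.33174 × 2.65465 = 99.6936 kN.
I_c = (π/8 − 8/(9π))·r⁴ = 0.109757 × 1.3⁴ = 0.313477 m⁴.
Centre of pressure: y_p = y_c + I_c/(y_c·A) = 3.33174 + 0.313477/(3.33174 × 2.65465) = 3.33174 + 0.0354427 = 3.36718 m along the plane.
The resultant acts 0.551737 + 0.0354427 = 0.58718 m (along the plate) below the hinge at the top edge, so the moment about the hinge is M = F × 0.58718 = 99.6936 × 0.58718 = 58.5381 kN·m.

M ≈ 58.5 kN·m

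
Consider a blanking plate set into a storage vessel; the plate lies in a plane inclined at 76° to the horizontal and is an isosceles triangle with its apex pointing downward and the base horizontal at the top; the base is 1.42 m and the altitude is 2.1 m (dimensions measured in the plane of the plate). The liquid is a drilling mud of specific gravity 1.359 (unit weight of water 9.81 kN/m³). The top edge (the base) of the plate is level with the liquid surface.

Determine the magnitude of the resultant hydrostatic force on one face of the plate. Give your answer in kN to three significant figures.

γ = 1.359 × 9.81 = 13.33179 kN/m³.
Let θ = 76° be the plate's angle to the horizontal; measure y along the incline from where the plane meets the free surface. Vertical depth h = y·sinθ with sinθ = 0.970296.
With the apex down, the centroid sits h/3 = 2.1/3 = 0.7 m below the base (the top edge), so y_c = 0.7 m and h_c = 0.7 × 0.970296 = 0.679207 m.
A = ½ × 1.42 × 2.1 = 1.491 m².
Resultant F = γ·h_c·A = 13.33179 × 0.679207 × 1.491 = 13.5011 kN.

F ≈ 13.5 kN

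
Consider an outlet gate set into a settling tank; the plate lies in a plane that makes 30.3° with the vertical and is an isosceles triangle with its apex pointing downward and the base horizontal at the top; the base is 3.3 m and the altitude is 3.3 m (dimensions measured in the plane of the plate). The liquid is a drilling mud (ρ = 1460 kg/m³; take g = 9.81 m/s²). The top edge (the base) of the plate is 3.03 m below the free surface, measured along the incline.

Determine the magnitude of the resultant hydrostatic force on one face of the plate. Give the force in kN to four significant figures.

γ = ρg = 1460 × 9.81 / 1000 = 14.3226 kN/m³.
The plate makes 30.3° with the vertical, i.e. θ = 90° − 30.3° = 59.7° to the horizontal. Measuring y along the incline from the free-surface line, vertical depth h = y·sinθ with sinθ = 0.863396.
With the apex down, the centroid sits h/3 = 3.3/3 = 1.1 m below the base (the top edge), so y_c = 3.03 + 1.1 = 4.13 m and h_c = 4.13 × 0.863396 = 3.56583 m.
A = ½ × 3.3 × 3.3 = 5.445 m².
Resultant F = γ·h_c·A = 14.3226 × 3.56583 × 5.445 = 278.087 kN.

F ≈ 278.1 kN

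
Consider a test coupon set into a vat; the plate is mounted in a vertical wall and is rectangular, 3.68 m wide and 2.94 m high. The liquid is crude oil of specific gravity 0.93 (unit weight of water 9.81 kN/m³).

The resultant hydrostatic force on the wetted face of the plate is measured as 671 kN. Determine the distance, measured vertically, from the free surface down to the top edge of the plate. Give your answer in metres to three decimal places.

γ = 0.93 × 9.81 = 9.1233 kN/m³.
A = 3.68 × 2.94 = 10.8192 m².
From F = γ·h_c·A, the centroid depth is h_c = 671/(9.1233 × 10.8192) = 6.79791 m.
The centroid lies 2.94/2 = 1.47 m below the top edge, so the top edge sits at h_top = 6.79791 − 1.47 = 5.32791 m below the surface.

d_top ≈ 5.328 m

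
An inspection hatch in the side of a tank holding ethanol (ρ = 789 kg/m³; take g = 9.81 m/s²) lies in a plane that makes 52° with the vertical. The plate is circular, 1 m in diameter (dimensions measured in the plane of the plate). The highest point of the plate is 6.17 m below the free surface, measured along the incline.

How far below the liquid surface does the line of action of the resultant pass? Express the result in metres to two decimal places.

h_p = 4.11 m

γ = ρg = 789 × 9.81 / 1000 = 7.74009 kN/m³.
The plate makes 52° with the vertical, i.e. θ = 90° − 52° = 38° to the horizontal. Measuring y along the incline from the free-surface line, vertical depth h = y·sinθ with sinθ = 0.615661.
The centroid is at the centre, 0.5 m below the top of the plate, so y_c = 6.17 + 0.5 = 6.67 m and h_c = 6.67 × 0.615661 = 4.10646 m.
A = π(0.5)² = 0.785398 m².
Resultant F = γ·h_c·A = 7.74009 × 4.10646 × 0.785398 = 24.9634 kN.
I_c = πr⁴/4 = π × 0.5⁴/4 = 0.0490874 m⁴.
Centre of pressure: y_p = y_c + I_c/(y_c·A) = 6.67 + 0.0490874/(6.67 × 0.785398) = 6.67 + 0.00937032 = 6.67937 m along the plane.
Vertically, h_p = y_p·sinθ = 6.67937 × 0.615661 = 4.11223 m.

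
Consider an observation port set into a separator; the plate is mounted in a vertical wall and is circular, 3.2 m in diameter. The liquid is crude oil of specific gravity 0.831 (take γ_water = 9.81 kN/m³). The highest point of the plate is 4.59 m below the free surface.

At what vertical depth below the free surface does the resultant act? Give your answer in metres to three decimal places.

h_p = 6.293 m

γ = 0.831 × 9.81 = 8.15211 kN/m³.
The centroid is at the centre, 1.6 m below the top of the plate, so the centroid depth is h_c = 4.59 + 1.6 = 6.19 m.
A = π(1.6)² = 8.04248 m².
Resultant F = γ·h_c·A = 8.15211 × 6.19 × 8.04248 = 405.836 kN.
I_c = πr⁴/4 = π × 1.6⁴/4 = 5.14719 m⁴.
Centre of pressure: y_p = y_c + I_c/(y_c·A) = 6.19 + 5.14719/(6.19 × 8.04248) = 6.19 + 0.103393 = 6.29339 m along the plane.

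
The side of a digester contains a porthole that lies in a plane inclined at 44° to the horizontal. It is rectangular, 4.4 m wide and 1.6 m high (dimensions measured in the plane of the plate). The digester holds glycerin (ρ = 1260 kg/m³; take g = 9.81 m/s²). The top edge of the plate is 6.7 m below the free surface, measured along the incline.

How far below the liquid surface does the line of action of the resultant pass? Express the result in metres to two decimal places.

h_p = 5.23 m

γ = ρg = 1260 × 9.81 / 1000 = 12.3606 kN/m³.
Let θ = 44° be the plate's angle to the horizontal; measure y along the incline from where the plane meets the free surface. Vertical depth h = y·sinθ with sinθ = 0.694658.
The centroid lies 1.6/2 = 0.8 m below the top edge, so y_c = 6.7 + 0.8 = 7.5 m and h_c = 7.5 × 0.694658 = 5.20993 m.
A = 4.4 × 1.6 = 7.04 m².
Resultant F = γ·h_c·A = 12.3606 × 5.20993 × 7.04 = 453.361 kN.
I_c = b·h³/12 = 4.4 × 1.6³/12 = 1.50187 m⁴.
Centre of pressure: y_p = y_c + I_c/(y_c·A) = 7.5 + 1.50187/(7.5 × 7.04) = 7.5 + 0.0284445 = 7.52844 m along the plane.
Vertically, h_p = y_p·sinθ = 7.52844 × 0.694658 = 5.22969 m.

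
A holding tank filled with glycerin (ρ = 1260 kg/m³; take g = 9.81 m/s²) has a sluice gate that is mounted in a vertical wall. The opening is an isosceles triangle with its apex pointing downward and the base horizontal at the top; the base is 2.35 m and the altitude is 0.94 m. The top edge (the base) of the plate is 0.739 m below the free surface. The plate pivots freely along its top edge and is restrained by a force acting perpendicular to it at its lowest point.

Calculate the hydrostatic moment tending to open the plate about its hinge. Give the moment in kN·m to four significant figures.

M ≈ 5.172 kN·m

γ = ρg = 1260 × 9.81 / 1000 = 12.3606 kN/m³.
With the apex down, the centroid sits h/3 = 0.94/3 = 0.313333 m below the base (the top edge), so the centroid depth is h_c = 0.739 + 0.313333 = 1.05233 m.
A = ½ × 2.35 × 0.94 = 1.1045 m².
Resultant F = γ·h_c·A = 12.3606 × 1.05233 × 1.1045 = 14.3667 kN.
I_c = b·h³/36 = 2.35 × 0.94³/36 = 0.0542187 m⁴.
Centre of pressure: y_p = y_c + I_c/(y_c·A) = 1.05233 + 0.0542187/(1.05233 × 1.1045) = 1.05233 + 0.0466478 = 1.09898 m along the plane.
The resultant acts 0.313333 + 0.0466478 = 0.359981 m (along the plate) below the hinge at the top edge, so the moment about the hinge is M = F × 0.359981 = 14.3667 × 0.359981 = 5.17174 kN·m.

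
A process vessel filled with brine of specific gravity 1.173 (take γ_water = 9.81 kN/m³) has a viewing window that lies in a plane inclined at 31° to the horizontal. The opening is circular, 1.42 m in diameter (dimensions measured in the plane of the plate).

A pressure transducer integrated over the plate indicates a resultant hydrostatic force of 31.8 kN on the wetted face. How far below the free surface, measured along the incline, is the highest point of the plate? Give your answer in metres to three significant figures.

γ = 1.173 × 9.81 = 11.50713 kN/m³.
A = π(0.71)² = 1.58368 m².
From F = γ·h_c·A, the centroid depth is h_c = 31.8/(11.50713 × 1.58368) = 1.74499 m.
Let θ = 31° be the plate's angle to the horizontal; measure y along the incline from where the plane meets the free surface. Vertical depth h = y·sinθ with sinθ = 0.515038.
Along the incline, y_c = h_c/sinθ = 1.74499/0.515038 = 3.38808 m.
The centroid is at the centre, 0.71 m below the top of the plate, so the highest point sits at y_top = 3.38808 − 0.71 = 2.67808 m along the incline.

y_top ≈ 2.68 m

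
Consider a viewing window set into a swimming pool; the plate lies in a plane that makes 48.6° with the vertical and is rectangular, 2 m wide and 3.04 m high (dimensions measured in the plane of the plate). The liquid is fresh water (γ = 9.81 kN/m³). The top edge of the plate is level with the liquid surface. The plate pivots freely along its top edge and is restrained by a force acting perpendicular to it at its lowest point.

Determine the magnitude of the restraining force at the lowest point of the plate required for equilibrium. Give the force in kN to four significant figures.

γ = 9.81 kN/m³.
The plate makes 48.6° with the vertical, i.e. θ = 90° − 48.6° = 41.4° to the horizontal. Measuring y along the incline from the free-surface line, vertical depth h = y·sinθ with sinθ = 0.661312.
The centroid lies 3.04/2 = 1.52 m below the top edge, so y_c = 1.52 m and h_c = 1.52 × 0.661312 = 1.00519 m.
A = 2 × 3.04 = 6.08 m².
Resultant F = γ·h_c·A = 9.81 × 1.00519 × 6.08 = 59.9544 kN.
I_c = b·h³/12 = 2 × 3.04³/12 = 4.68241 m⁴.
Centre of pressure: y_p = y_c + I_c/(y_c·A) = 1.52 + 4.68241/(1.52 × 6.08) = 1.52 + 0.506667 = 2.02667 m along the plane.
The resultant acts 1.52 + 0.506667 = 2.02667 m (along the plate) below the hinge at the top edge, so the moment about the hinge is M = F × 2.02667 = 59.9544 × 2.02667 = 121.508 kN·m.
A normal force at the bottom, 3.04 m from the hinge, must supply this moment: P = 121.508/3.04 = 39.9697 kN.

P ≈ 39.97 kN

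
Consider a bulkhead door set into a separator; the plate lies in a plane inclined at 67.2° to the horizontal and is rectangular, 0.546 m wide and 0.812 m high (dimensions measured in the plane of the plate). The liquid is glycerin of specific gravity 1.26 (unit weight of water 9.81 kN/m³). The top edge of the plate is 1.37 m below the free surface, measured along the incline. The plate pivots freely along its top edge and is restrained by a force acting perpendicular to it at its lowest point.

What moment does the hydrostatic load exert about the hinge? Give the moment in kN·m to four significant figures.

γ = 1.26 × 9.81 = 12.3606 kN/m³.
Let θ = 67.2° be the plate's angle to the horizontal; measure y along the incline from where the plane meets the free surface. Vertical depth h = y·sinθ with sinθ = 0.921863.
The centroid lies 0.812/2 = 0.406 m below the top edge, so y_c = 1.37 + 0.406 = 1.776 m and h_c = 1.776 × 0.921863 = 1.63723 m.
A = 0.546 × 0.812 = 0.443352 m².
Resultant F = γ·h_c·A = 12.3606 × 1.63723 × 0.443352 = 8.97218 kN.
I_c = b·h³/12 = 0.546 × 0.812³/12 = 0.0243601 m⁴.
Centre of pressure: y_p = y_c + I_c/(y_c·A) = 1.776 + 0.0243601/(1.776 × 0.443352) = 1.776 + 0.0309377 = 1.80694 m along the plane.
The resultant acts 0.406 + 0.0309377 = 0.436938 m (along the plate) below the hinge at the top edge, so the moment about the hinge is M = F × 0.436938 = 8.97218 × 0.436938 = 3.92029 kN·m.

M ≈ 3.920 kN·m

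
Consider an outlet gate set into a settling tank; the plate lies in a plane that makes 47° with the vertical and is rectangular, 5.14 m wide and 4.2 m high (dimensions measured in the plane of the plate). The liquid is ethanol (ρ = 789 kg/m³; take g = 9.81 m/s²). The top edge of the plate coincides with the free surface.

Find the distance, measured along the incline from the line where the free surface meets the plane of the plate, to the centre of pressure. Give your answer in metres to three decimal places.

y_p = 2.800 m

γ = ρg = 789 × 9.81 / 1000 = 7.74009 kN/m³.
The plate makes 47° with the vertical, i.e. θ = 90° − 47° = 43° to the horizontal. Measuring y along the incline from the free-surface line, vertical depth h = y·sinθ with sinθ = 0.681998.
The centroid lies 4.2/2 = 2.1 m below the top edge, so y_c = 2.1 m and h_c = 2.1 × 0.681998 = 1.4322 m.
A = 5.14 × 4.2 = 21.588 m².
Resultant F = γ·h_c·A = 7.74009 × 1.4322 × 21.588 = 239.311 kN.
I_c = b·h³/12 = 5.14 × 4.2³/12 = 31.7344 m⁴.
Centre of pressure: y_p = y_c + I_c/(y_c·A) = 2.1 + 31.7344/(2.1 × 21.588) = 2.1 + 0.700001 = 2.8 m along the plane.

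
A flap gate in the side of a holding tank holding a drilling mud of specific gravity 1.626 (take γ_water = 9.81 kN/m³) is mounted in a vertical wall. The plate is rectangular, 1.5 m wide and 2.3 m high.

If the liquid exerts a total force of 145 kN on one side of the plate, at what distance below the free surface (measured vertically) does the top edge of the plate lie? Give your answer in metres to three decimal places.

γ = 1.626 × 9.81 = 15.95106 kN/m³.
A = 1.5 × 2.3 = 3.45 m².
From F = γ·h_c·A, the centroid depth is h_c = 145/(15.95106 × 3.45) = 2.63487 m.
The centroid lies 2.3/2 = 1.15 m below the top edge, so the top edge sits at h_top = 2.63487 − 1.15 = 1.48487 m below the surface.

d_top ≈ 1.485 m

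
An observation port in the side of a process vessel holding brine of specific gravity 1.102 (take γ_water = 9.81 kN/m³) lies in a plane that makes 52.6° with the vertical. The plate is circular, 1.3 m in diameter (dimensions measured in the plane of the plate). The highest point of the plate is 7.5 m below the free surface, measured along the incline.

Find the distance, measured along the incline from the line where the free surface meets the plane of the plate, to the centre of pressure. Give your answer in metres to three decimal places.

γ = 1.102 × 9.81 = 10.81062 kN/m³.
The plate makes 52.6° with the vertical, i.e. θ = 90° − 52.6° = 37.4° to the horizontal. Measuring y along the incline from the free-surface line, vertical depth h = y·sinθ with sinθ = 0.607376.
The centroid is at the centre, 0.65 m below the top of the plate, so y_c = 7.5 + 0.65 = 8.15 m and h_c = 8.15 × 0.607376 = 4.95011 m.
A = π(0.65)² = 1.32732 m².
Resultant F = γ·h_c·A = 10.81062 × 4.95011 × 1.32732 = 71.0299 kN.
I_c = πr⁴/4 = π × 0.65⁴/4 = 0.140198 m⁴.
Centre of pressure: y_p = y_c + I_c/(y_c·A) = 8.15 + 0.140198/(8.15 × 1.32732) = 8.15 + 0.0129601 = 8.16296 m along the plane.

y_p = 8.163 m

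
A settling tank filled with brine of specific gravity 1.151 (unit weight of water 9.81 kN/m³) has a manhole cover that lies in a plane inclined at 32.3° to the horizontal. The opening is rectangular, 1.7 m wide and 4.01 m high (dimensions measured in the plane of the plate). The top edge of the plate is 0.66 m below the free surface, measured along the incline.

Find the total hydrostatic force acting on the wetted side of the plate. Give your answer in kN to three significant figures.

F ≈ 110 kN

γ = 1.151 × 9.81 = 11.29131 kN/m³.
Let θ = 32.3° be the plate's angle to the horizontal; measure y along the incline from where the plane meets the free surface. Vertical depth h = y·sinθ with sinθ = 0.534352.
The centroid lies 4.01/2 = 2.005 m below the top edge, so y_c = 0.66 + 2.005 = 2.665 m and h_c = 2.665 × 0.534352 = 1.42405 m.
A = 1.7 × 4.01 = 6.817 m².
Resultant F = γ·h_c·A = 11.29131 × 1.42405 × 6.817 = 109.613 kN.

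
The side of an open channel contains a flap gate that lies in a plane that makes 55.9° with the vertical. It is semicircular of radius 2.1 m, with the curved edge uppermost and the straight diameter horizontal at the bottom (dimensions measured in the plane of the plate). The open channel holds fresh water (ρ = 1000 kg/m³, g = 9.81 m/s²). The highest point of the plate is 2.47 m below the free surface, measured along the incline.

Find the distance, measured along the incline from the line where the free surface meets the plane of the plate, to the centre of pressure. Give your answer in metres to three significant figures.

γ = ρg = 1000 × 9.81 = 9810 N/m³ = 9.81 kN/m³.
The plate makes 55.9° with the vertical, i.e. θ = 90° − 55.9° = 34.1° to the horizontal. Measuring y along the incline from the free-surface line, vertical depth h = y·sinθ with sinθ = 0.560639.
The centroid lies 4r/(3π) = 0.891268 m above the diameter, so r − 4r/(3π) = 2.1 − 0.891268 = 1.20873 m below the topmost point, so y_c = 2.47 + 1.20873 = 3.67873 m and h_c = 3.67873 × 0.560639 = 2.06244 m.
A = πr²/2 = π × 2.1²/2 = 6.92721 m².
Resultant F = γ·h_c·A = 9.81 × 2.06244 × 6.92721 = 140.155 kN.
I_c = (π/8 − 8/(9π))·r⁴ = 0.109757 × 2.1⁴ = 2.13457 m⁴.
Centre of pressure: y_p = y_c + I_c/(y_c·A) = 3.67873 + 2.13457/(3.67873 × 6.92721) = 3.67873 + 0.0837634 = 3.76249 m along the plane.

y_p = 3.76 m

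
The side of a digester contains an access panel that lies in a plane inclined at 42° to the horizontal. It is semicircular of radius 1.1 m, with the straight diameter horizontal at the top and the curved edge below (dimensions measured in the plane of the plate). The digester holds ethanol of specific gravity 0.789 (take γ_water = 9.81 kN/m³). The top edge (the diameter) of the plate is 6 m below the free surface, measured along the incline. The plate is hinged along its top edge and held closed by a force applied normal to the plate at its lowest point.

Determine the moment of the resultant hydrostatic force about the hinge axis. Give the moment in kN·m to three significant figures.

M ≈ 30.6 kN·m

γ = 0.789 × 9.81 = 7.74009 kN/m³.
Let θ = 42° be the plate's angle to the horizontal; measure y along the incline from where the plane meets the free surface. Vertical depth h = y·sinθ with sinθ = 0.669131.
The centroid of a semicircle lies 4r/(3π) = 0.466854 m from the diameter, here below the top edge, so y_c = 6 + 0.466854 = 6.46685 m and h_c = 6.46685 × 0.669131 = 4.32717 m.
A = πr²/2 = π × 1.1²/2 = 1.90066 m².
Resultant F = γ·h_c·A = 7.74009 × 4.32717 × 1.90066 = 63.6582 kN.
I_c = (π/8 − 8/(9π))·r⁴ = 0.109757 × 1.1⁴ = 0.160695 m⁴.
Centre of pressure: y_p = y_c + I_c/(y_c·A) = 6.46685 + 0.160695/(6.46685 × 1.90066) = 6.46685 + 0.0130739 = 6.47992 m along the plane.
The resultant acts 0.466854 + 0.0130739 = 0.479928 m (along the plate) below the hinge at the top edge, so the moment about the hinge is M = F × 0.479928 = 63.6582 × 0.479928 = 30.5514 kN·m.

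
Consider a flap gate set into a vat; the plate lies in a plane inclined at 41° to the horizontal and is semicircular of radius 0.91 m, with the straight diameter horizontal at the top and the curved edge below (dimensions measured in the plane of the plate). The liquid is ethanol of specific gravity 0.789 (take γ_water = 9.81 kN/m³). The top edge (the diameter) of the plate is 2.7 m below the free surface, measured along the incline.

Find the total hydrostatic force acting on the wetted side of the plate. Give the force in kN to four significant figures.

γ = 0.789 × 9.81 = 7.74009 kN/m³.
Let θ = 41° be the plate's angle to the horizontal; measure y along the incline from where the plane meets the free surface. Vertical depth h = y·sinθ with sinθ = 0.656059.
The centroid of a semicircle lies 4r/(3π) = 0.386216 m from the diameter, here below the top edge, so y_c = 2.7 + 0.386216 = 3.08622 m and h_c = 3.08622 × 0.656059 = 2.02474 m.
A = πr²/2 = π × 0.91²/2 = 1.30078 m².
Resultant F = γ·h_c·A = 7.74009 × 2.02474 × 1.30078 = 20.3854 kN.

F ≈ 20.39 kN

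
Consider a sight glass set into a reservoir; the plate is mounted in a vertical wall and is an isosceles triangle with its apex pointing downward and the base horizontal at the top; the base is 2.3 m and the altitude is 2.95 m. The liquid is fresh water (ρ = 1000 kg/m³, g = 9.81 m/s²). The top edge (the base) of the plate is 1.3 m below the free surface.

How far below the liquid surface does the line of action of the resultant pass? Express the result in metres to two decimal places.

γ = ρg = 1000 × 9.81 = 9810 N/m³ = 9.81 kN/m³.
With the apex down, the centroid sits h/3 = 2.95/3 = 0.983333 m below the base (the top edge), so the centroid depth is h_c = 1.3 + 0.983333 = 2.28333 m.
A = ½ × 2.3 × 2.95 = 3.3925 m².
Resultant F = γ·h_c·A = 9.81 × 2.28333 × 3.3925 = 75.9902 kN.
I_c = b·h³/36 = 2.3 × 2.95³/36 = 1.64018 m⁴.
Centre of pressure: y_p = y_c + I_c/(y_c·A) = 2.28333 + 1.64018/(2.28333 × 3.3925) = 2.28333 + 0.21174 = 2.49507 m along the plane.

h_p = 2.50 m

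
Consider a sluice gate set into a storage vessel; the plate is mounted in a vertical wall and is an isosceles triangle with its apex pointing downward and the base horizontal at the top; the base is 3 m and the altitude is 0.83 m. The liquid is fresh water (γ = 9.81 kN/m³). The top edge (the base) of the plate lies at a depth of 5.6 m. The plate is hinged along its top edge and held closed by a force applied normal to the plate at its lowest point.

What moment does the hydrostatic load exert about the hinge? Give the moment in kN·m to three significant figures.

M ≈ 20.3 kN·m

γ = 9.81 kN/m³.
With the apex down, the centroid sits h/3 = 0.83/3 = 0.276667 m below the base (the top edge), so the centroid depth is h_c = 5.6 + 0.276667 = 5.87667 m.
A = ½ × 3 × 0.83 = 1.245 m².
Resultant F = γ·h_c·A = 9.81 × 5.87667 × 1.245 = 71.7744 kN.
I_c = b·h³/36 = 3 × 0.83³/36 = 0.0476489 m⁴.
Centre of pressure: y_p = y_c + I_c/(y_c·A) = 5.87667 + 0.0476489/(5.87667 × 1.245) = 5.87667 + 0.00651257 = 5.88318 m along the plane.
The resultant acts 0.276667 + 0.00651257 = 0.28318 m (along the plate) below the hinge at the top edge, so the moment about the hinge is M = F × 0.28318 = 71.7744 × 0.28318 = 20.3251 kN·m.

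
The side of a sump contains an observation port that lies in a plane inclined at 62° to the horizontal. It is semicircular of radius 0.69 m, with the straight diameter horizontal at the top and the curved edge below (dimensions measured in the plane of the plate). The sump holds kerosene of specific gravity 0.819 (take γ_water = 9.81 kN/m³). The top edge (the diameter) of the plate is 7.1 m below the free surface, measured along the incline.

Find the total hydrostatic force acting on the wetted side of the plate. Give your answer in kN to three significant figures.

F ≈ 39.2 kN

γ = 0.819 × 9.81 = 8.03439 kN/m³.
Let θ = 62° be the plate's angle to the horizontal; measure y along the incline from where the plane meets the free surface. Vertical depth h = y·sinθ with sinθ = 0.882948.
The centroid of a semicircle lies 4r/(3π) = 0.292845 m from the diameter, here below the top edge, so y_c = 7.1 + 0.292845 = 7.39284 m and h_c = 7.39284 × 0.882948 = 6.52749 m.
A = πr²/2 = π × 0.69²/2 = 0.747856 m².
Resultant F = γ·h_c·A = 8.03439 × 6.52749 × 0.747856 = 39.2209 kN.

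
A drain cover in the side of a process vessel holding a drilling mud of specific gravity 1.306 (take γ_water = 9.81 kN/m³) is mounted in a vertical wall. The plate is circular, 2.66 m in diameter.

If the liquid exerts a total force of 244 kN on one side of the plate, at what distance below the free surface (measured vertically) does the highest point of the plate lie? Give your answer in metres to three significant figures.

d_top ≈ 2.10 m

γ = 1.306 × 9.81 = 12.81186 kN/m³.
A = π(1.33)² = 5.55716 m².
From F = γ·h_c·A, the centroid depth is h_c = 244/(12.81186 × 5.55716) = 3.42708 m.
The centroid is at the centre, 1.33 m below the top of the plate, so the highest point sits at h_top = 3.42708 − 1.33 = 2.09708 m below the surface.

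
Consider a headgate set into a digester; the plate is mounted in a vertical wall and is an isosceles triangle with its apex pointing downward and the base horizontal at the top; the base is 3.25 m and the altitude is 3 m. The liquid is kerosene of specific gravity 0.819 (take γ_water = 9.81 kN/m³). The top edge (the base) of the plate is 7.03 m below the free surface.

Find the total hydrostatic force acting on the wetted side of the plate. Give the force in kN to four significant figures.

γ = 0.819 × 9.81 = 8.03439 kN/m³.
With the apex down, the centroid sits h/3 = 3/3 = 1 m below the base (the top edge), so the centroid depth is h_c = 7.03 + 1 = 8.03 m.
A = ½ × 3.25 × 3 = 4.875 m².
Resultant F = γ·h_c·A = 8.03439 × 8.03 × 4.875 = 314.516 kN.

F ≈ 314.5 kN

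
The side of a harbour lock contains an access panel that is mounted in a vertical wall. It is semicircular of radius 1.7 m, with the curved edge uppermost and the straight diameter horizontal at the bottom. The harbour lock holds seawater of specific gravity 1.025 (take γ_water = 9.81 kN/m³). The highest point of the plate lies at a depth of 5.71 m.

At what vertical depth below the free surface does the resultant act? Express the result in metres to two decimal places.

h_p = 6.72 m

γ = 1.025 × 9.81 = 10.05525 kN/m³.
The centroid lies 4r/(3π) = 0.721502 m above the diameter, so r − 4r/(3π) = 1.7 − 0.721502 = 0.978498 m below the topmost point, so the centroid depth is h_c = 5.71 + 0.978498 = 6.6885 m.
A = πr²/2 = π × 1.7²/2 = 4.5396 m².
Resultant F = γ·h_c·A = 10.05525 × 6.6885 × 4.5396 = 305.309 kN.
I_c = (π/8 − 8/(9π))·r⁴ = 0.109757 × 1.7⁴ = 0.916701 m⁴.
Centre of pressure: y_p = y_c + I_c/(y_c·A) = 6.6885 + 0.916701/(6.6885 × 4.5396) = 6.6885 + 0.0301913 = 6.71869 m along the plane.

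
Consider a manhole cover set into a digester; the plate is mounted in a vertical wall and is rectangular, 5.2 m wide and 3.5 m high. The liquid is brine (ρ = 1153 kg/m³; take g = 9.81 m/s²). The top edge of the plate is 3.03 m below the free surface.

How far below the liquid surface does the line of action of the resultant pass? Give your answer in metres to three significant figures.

γ = ρg = 1153 × 9.81 / 1000 = 11.31093 kN/m³.
The centroid lies 3.5/2 = 1.75 m below the top edge, so the centroid depth is h_c = 3.03 + 1.75 = 4.78 m.
A = 5.2 × 3.5 = 18.2 m².
Resultant F = γ·h_c·A = 11.31093 × 4.78 × 18.2 = 984.006 kN.
I_c = b·h³/12 = 5.2 × 3.5³/12 = 18.5792 m⁴.
Centre of pressure: y_p = y_c + I_c/(y_c·A) = 4.78 + 18.5792/(4.78 × 18.2) = 4.78 + 0.213564 = 4.99356 m along the plane.

h_p = 4.99 m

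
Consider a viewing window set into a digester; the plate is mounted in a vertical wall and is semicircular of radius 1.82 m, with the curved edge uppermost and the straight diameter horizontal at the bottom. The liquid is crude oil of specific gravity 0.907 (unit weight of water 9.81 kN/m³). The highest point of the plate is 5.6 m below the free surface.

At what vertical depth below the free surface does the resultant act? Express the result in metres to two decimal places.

γ = 0.907 × 9.81 = 8.89767 kN/m³.
The centroid lies 4r/(3π) = 0.772432 m above the diameter, so r − 4r/(3π) = 1.82 − 0.772432 = 1.04757 m below the topmost point, so the centroid depth is h_c = 5.6 + 1.04757 = 6.64757 m.
A = πr²/2 = π × 1.82²/2 = 5.20311 m².
Resultant F = γ·h_c·A = 8.89767 × 6.64757 × 5.20311 = 307.753 kN.
I_c = (π/8 − 8/(9π))·r⁴ = 0.109757 × 1.82⁴ = 1.20425 m⁴.
Centre of pressure: y_p = y_c + I_c/(y_c·A) = 6.64757 + 1.20425/(6.64757 × 5.20311) = 6.64757 + 0.034817 = 6.68239 m along the plane.

h_p = 6.68 m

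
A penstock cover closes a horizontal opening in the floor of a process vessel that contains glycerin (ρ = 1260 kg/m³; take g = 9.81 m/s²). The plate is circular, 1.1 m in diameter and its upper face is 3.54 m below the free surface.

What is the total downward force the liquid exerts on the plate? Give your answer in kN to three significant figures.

γ = ρg = 1260 × 9.81 / 1000 = 12.3606 kN/m³.
The plate is horizontal, so pressure is uniform at p = γ·h = 12.3606 × 3.54 = 43.7565 kN/m².
A = π(0.55)² = 0.950332 m².
F = p·A = 43.7565 × 0.950332 = 41.5832 kN.

F ≈ 41.6 kN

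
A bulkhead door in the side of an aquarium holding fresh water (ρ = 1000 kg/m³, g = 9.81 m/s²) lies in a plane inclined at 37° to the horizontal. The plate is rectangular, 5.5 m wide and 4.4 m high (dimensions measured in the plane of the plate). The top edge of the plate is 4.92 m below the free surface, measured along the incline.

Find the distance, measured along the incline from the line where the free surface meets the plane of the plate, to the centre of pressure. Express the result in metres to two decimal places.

y_p = 7.35 m

γ = ρg = 1000 × 9.81 = 9810 N/m³ = 9.81 kN/m³.
Let θ = 37° be the plate's angle to the horizontal; measure y along the incline from where the plane meets the free surface. Vertical depth h = y·sinθ with sinθ = 0.601815.
The centroid lies 4.4/2 = 2.2 m below the top edge, so y_c = 4.92 + 2.2 = 7.12 m and h_c = 7.12 × 0.601815 = 4.28492 m.
A = 5.5 × 4.4 = 24.2 m².
Resultant F = γ·h_c·A = 9.81 × 4.28492 × 24.2 = 1017.25 kN.
I_c = b·h³/12 = 5.5 × 4.4³/12 = 39.0427 m⁴.
Centre of pressure: y_p = y_c + I_c/(y_c·A) = 7.12 + 39.0427/(7.12 × 24.2) = 7.12 + 0.226592 = 7.34659 m along the plane.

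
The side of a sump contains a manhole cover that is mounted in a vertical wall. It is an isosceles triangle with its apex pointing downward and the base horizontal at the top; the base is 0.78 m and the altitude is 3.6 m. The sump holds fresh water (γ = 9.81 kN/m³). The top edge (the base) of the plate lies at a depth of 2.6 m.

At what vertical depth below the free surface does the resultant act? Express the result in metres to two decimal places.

h_p = 3.99 m

γ = 9.81 kN/m³.
With the apex down, the centroid sits h/3 = 3.6/3 = 1.2 m below the base (the top edge), so the centroid depth is h_c = 2.6 + 1.2 = 3.8 m.
A = ½ × 0.78 × 3.6 = 1.404 m².
Resultant F = γ·h_c·A = 9.81 × 3.8 × 1.404 = 52.3383 kN.
I_c = b·h³/36 = 0.78 × 3.6³/36 = 1.01088 m⁴.
Centre of pressure: y_p = y_c + I_c/(y_c·A) = 3.8 + 1.01088/(3.8 × 1.404) = 3.8 + 0.189474 = 3.98947 m along the plane.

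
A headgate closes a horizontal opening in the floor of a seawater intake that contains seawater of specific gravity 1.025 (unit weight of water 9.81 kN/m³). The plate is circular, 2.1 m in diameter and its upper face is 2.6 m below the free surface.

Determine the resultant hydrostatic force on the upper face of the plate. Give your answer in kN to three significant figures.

F ≈ 90.6 kN

γ = 1.025 × 9.81 = 10.05525 kN/m³.
The plate is horizontal, so pressure is uniform at p = γ·h = 10.05525 × 2.6 = 26.1436 kN/m².
A = π(1.05)² = 3.46361 m².
F = p·A = 26.1436 × 3.46361 = 90.5512 kN.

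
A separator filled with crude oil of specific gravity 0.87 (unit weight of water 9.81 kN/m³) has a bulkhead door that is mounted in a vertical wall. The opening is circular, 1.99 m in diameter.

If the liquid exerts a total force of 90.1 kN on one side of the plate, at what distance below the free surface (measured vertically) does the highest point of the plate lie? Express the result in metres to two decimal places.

d_top ≈ 2.40 m

γ = 0.87 × 9.81 = 8.5347 kN/m³.
A = π(0.995)² = 3.11026 m².
From F = γ·h_c·A, the centroid depth is h_c = 90.1/(8.5347 × 3.11026) = 3.39422 m.
The centroid is at the centre, 0.995 m below the top of the plate, so the highest point sits at h_top = 3.39422 − 0.995 = 2.39922 m below the surface.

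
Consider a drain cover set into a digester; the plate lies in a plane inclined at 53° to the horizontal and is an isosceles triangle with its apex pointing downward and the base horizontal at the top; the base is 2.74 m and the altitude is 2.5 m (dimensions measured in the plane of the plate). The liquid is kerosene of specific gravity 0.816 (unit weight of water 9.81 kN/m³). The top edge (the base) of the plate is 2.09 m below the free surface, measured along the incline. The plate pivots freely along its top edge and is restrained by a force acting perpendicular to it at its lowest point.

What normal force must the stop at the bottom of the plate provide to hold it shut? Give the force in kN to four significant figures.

P ≈ 24.38 kN

γ = 0.816 × 9.81 = 8.00496 kN/m³.
Let θ = 53° be the plate's angle to the horizontal; measure y along the incline from where the plane meets the free surface. Vertical depth h = y·sinθ with sinθ = 0.798636.
With the apex down, the centroid sits h/3 = 2.5/3 = 0.833333 m below the base (the top edge), so y_c = 2.09 + 0.833333 = 2.92333 m and h_c = 2.92333 × 0.798636 = 2.33468 m.
A = ½ × 2.74 × 2.5 = 3.425 m².
Resultant F = γ·h_c·A = 8.00496 × 2.33468 × 3.425 = 64.0099 kN.
I_c = b·h³/36 = 2.74 × 2.5³/36 = 1.18924 m⁴.
Centre of pressure: y_p = y_c + I_c/(y_c·A) = 2.92333 + 1.18924/(2.92333 × 3.425) = 2.92333 + 0.118777 = 3.04211 m along the plane.
The resultant acts 0.833333 + 0.118777 = 0.95211 m (along the plate) below the hinge at the top edge, so the moment about the hinge is M = F × 0.95211 = 64.0099 × 0.95211 = 60.9445 kN·m.
A normal force at the bottom, 2.5 m from the hinge, must supply this moment: P = 60.9445/2.5 = 24.3778 kN.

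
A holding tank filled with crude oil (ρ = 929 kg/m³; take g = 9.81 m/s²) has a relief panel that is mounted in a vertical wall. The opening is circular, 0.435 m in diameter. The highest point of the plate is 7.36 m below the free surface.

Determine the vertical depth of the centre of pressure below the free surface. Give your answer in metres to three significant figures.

h_p = 7.58 m

γ = ρg = 929 × 9.81 / 1000 = 9.11349 kN/m³.
The centroid is at the centre, 0.2175 m below the top of the plate, so the centroid depth is h_c = 7.36 + 0.2175 = 7.5775 m.
A = π(0.2175)² = 0.148617 m².
Resultant F = γ·h_c·A = 9.11349 × 7.5775 × 0.148617 = 10.2631 kN.
I_c = πr⁴/4 = π × 0.2175⁴/4 = 0.00175763 m⁴.
Centre of pressure: y_p = y_c + I_c/(y_c·A) = 7.5775 + 0.00175763/(7.5775 × 0.148617) = 7.5775 + 0.00156075 = 7.57906 m along the plane.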